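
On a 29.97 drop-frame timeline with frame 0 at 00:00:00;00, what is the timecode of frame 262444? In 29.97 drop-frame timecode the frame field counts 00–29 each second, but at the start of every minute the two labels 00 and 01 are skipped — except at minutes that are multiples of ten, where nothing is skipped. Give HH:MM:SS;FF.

02:25:56;26

Each 10-minute DF block holds 10 × 60 × 30 − 9 × 2 = 17982 frames. 262444 ÷ 17982 → 14 full blocks, remainder 10696.
Within the partial block the first minute is 1800 frames and each further minute 1798, so 5 further minute boundaries passed. Total skipped labels = 18 × 14 + 2 × 5 = 262.
Non-drop label index = 262444 + 262 = 262706; at 30 labels/s that is 02:25:56:26, i.e. DF 02:25:56;26.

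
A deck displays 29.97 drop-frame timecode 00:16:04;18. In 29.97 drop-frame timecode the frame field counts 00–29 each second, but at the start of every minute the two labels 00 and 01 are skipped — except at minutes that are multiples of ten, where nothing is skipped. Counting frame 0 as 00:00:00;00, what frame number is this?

As if non-drop at 30 labels/s: (0 × 3600 + 16 × 60 + 4) × 30 + 18 = 28938.
Minute boundaries passed: 16; those not divisible by 10: 16 − 1 = 15; dropped labels = 2 × 15 = 30.
Actual frame index = 28938 − 30 = 28908.

28908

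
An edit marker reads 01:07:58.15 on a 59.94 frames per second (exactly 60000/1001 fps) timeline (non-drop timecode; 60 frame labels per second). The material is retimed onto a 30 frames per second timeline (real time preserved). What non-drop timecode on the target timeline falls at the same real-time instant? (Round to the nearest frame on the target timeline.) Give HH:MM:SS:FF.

Source frame index: (1×3600 + 7×60 + 58) × 60 + 15 = 244695.
Real time: 244695 / (60000/1001) = 16329313/4000 s.
Target frame: (16329313/4000) × (30) = 48987939/400 ≈ 122469.848 → 122470.
At 30 labels/s: frame 122470 → 01:08:02:10.

01:08:02:10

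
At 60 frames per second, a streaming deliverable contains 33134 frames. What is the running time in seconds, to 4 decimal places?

552.2333 seconds

Running time = 33134 × 1/60 = 16567/30 s ≈ 552.2333 s.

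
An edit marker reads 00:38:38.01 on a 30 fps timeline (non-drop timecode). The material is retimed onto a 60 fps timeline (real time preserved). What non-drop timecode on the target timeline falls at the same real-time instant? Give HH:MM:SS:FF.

00:38:38:02

Source frame index: (0×3600 + 38×60 + 38) × 30 + 1 = 69541.
Real time: 69541 / (30) = 69541/30 s.
Target frame: (69541/30) × (60) = 139082.
At 60 labels/s: frame 139082 → 00:38:38:02.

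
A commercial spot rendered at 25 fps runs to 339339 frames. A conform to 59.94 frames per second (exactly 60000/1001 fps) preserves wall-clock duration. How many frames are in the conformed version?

Target frames = source frames × (target rate / source rate) = 339339 × (60000/1001)/(25) = 339339 × 2400/1001 = 813600.

813600 frames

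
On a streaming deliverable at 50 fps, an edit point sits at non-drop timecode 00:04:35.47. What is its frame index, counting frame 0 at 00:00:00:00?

13797

Total seconds to the label: (0 × 3600 + 4 × 60 + 35) = 275.
Frame index = 275 × 50 + 47 = 13797.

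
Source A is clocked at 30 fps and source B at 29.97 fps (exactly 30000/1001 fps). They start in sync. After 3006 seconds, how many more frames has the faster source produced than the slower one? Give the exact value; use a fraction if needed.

90180/1001 frames

A emits 30 × 3006 = 90180 frames; B emits 30000/1001 × 3006 = 90180000/1001.
Difference = 90180/1001 frames (≈ 90.0899); B is behind A.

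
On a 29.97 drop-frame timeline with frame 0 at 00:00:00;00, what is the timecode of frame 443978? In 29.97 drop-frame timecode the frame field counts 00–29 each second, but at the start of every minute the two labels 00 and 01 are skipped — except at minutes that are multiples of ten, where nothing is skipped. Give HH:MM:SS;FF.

Each 10-minute DF block holds 10 × 60 × 30 − 9 × 2 = 17982 frames. 443978 ÷ 17982 → 24 full blocks, remainder 12410.
Within the partial block the first minute is 1800 frames and each further minute 1798, so 6 further minute boundaries passed. Total skipped labels = 18 × 24 + 2 × 6 = 444.
Non-drop label index = 443978 + 444 = 444422; at 30 labels/s that is 04:06:54:02, i.e. DF 04:06:54;02.

04:06:54;02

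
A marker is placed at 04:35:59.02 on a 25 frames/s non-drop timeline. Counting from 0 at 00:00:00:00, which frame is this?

Total seconds to the label: (4 × 3600 + 35 × 60 + 59) = 16559.
Frame index = 16559 × 25 + 2 = 413977.

frame 413977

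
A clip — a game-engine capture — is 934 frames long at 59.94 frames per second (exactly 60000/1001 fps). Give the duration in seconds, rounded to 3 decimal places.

Running time = 934 × 1001/60000 = 467467/30000 s ≈ 15.582 s.

15.582 seconds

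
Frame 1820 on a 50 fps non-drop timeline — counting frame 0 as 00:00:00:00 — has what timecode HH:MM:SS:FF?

1820 ÷ 50 = 36 full seconds, remainder 20 frames.
36 s = 0 h 0 min 36 s.
Timecode: 00:00:36:20.

00:00:36:20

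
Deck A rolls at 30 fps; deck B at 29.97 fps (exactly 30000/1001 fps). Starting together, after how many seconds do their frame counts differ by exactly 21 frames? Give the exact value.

700.7 seconds

The gap grows by |30000/1001 − 30| = 30/1001 frames per second.
Time for a 21-frame gap: 21 ÷ (30/1001) = 700.7 s.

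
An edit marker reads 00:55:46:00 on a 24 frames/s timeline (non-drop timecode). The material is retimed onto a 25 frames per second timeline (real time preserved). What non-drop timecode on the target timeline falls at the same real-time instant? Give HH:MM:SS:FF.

Source frame index: (0×3600 + 55×60 + 46) × 24 + 0 = 80304.
Real time: 80304 / (24) = 3346 s.
Target frame: (3346) × (25) = 83650.
At 25 labels/s: frame 83650 → 00:55:46:00.

00:55:46:00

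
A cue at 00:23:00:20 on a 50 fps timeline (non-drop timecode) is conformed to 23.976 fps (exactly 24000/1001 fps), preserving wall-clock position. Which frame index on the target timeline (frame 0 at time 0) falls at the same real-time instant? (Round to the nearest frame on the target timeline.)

Source frame index: (0×3600 + 23×60 + 0) × 50 + 20 = 69020.
Real time: 69020 / (50) = 6902/5 s.
Target frame: (6902/5) × (24000/1001) = 4732800/143 ≈ 33096.503 → 33097.

frame 33097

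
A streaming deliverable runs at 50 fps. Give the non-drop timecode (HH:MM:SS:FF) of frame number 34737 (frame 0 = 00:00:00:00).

00:11:34:37

34737 ÷ 50 = 694 full seconds, remainder 37 frames.
694 s = 0 h 11 min 34 s.
Timecode: 00:11:34:37.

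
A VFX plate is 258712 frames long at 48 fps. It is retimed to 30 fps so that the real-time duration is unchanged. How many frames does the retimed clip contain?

161695 frames

Target frames = source frames × (target rate / source rate) = 258712 × (30)/(48) = 258712 × 5/8 = 161695.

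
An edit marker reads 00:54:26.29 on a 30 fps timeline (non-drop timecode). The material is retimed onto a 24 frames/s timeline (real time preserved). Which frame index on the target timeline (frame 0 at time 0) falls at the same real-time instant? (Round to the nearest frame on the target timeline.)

Source frame index: (0×3600 + 54×60 + 26) × 30 + 29 = 98009.
Real time: 98009 / (30) = 98009/30 s.
Target frame: (98009/30) × (24) = 392036/5 ≈ 78407.200 → 78407.

frame 78407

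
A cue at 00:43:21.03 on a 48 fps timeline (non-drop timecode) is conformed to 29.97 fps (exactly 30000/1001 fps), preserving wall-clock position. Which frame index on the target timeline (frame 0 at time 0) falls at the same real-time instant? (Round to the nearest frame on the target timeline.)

Source frame index: (0×3600 + 43×60 + 21) × 48 + 3 = 124851.
Real time: 124851 / (48) = 41617/16 s.
Target frame: (41617/16) × (30000/1001) = 78031875/1001 ≈ 77953.921 → 77954.

frame 77954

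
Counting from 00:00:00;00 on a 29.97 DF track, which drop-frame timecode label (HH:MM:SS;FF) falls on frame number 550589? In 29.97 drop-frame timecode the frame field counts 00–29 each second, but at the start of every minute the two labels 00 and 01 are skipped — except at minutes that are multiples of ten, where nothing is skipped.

05:06:11;11

Each 10-minute DF block holds 10 × 60 × 30 − 9 × 2 = 17982 frames. 550589 ÷ 17982 → 30 full blocks, remainder 11129.
Within the partial block the first minute is 1800 frames and each further minute 1798, so 6 further minute boundaries passed. Total skipped labels = 18 × 30 + 2 × 6 = 552.
Non-drop label index = 550589 + 552 = 551141; at 30 labels/s that is 05:06:11:11, i.e. DF 05:06:11;11.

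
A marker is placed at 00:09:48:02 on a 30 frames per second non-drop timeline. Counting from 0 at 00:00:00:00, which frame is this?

Total seconds to the label: (0 × 3600 + 9 × 60 + 48) = 588.
Frame index = 588 × 30 + 2 = 17642.

17642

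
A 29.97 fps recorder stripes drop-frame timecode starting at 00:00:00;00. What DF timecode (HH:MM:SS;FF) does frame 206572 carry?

Each 10-minute DF block holds 10 × 60 × 30 − 9 × 2 = 17982 frames. 206572 ÷ 17982 → 11 full blocks, remainder 8770.
Within the partial block the first minute is 1800 frames and each further minute 1798, so 4 further minute boundaries passed. Total skipped labels = 18 × 11 + 2 × 4 = 206.
Non-drop label index = 206572 + 206 = 206778; at 30 labels/s that is 01:54:52:18, i.e. DF 01:54:52;18.

01:54:52;18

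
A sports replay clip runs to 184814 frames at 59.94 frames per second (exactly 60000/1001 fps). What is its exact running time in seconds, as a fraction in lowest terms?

Running time = 184814 ÷ (60000/1001) = 184814 × 1001/60000 = 92499407/30000 s.

92499407/30000 seconds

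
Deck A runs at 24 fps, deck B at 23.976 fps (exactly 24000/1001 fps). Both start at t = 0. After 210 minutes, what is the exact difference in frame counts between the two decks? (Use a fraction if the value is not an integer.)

210 min = 12600 s.
A emits 24 × 12600 = 302400 frames; B emits 24000/1001 × 12600 = 43200000/143.
Difference = 43200/143 frames (≈ 302.0979); B is behind A.

43200/143 frames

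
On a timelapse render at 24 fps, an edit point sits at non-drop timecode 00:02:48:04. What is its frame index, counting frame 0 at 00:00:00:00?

frame 4036

Total seconds to the label: (0 × 3600 + 2 × 60 + 48) = 168.
Frame index = 168 × 24 + 4 = 4036.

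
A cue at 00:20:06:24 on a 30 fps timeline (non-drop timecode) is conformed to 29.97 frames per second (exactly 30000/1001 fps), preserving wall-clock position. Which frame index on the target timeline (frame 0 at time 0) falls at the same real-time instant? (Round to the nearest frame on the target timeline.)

Source frame index: (0×3600 + 20×60 + 6) × 30 + 24 = 36204.
Real time: 36204 / (30) = 6034/5 s.
Target frame: (6034/5) × (30000/1001) = 5172000/143 ≈ 36167.832 → 36168.

frame 36168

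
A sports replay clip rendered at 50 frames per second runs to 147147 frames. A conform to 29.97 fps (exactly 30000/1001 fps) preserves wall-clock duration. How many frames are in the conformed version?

88200 frames

Target frames = source frames × (target rate / source rate) = 147147 × (30000/1001)/(50) = 147147 × 600/1001 = 88200.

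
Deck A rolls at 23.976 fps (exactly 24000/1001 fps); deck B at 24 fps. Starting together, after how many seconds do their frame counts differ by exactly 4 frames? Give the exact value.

The gap grows by |24 − 24000/1001| = 24/1001 frames per second.
Time for a 4-frame gap: 4 ÷ (24/1001) = 1001/6 s.

1001/6 seconds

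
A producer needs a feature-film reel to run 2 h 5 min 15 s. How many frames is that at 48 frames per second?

2 h 5 min 15 s = 7515 s.
Frames = 7515 × 48 = 360720.

360720 frames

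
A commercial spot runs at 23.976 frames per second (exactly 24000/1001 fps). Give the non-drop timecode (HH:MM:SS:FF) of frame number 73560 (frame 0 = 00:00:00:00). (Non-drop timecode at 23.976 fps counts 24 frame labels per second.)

00:51:05:00

73560 ÷ 24 = 3065 full seconds, remainder 0 frames.
3065 s = 0 h 51 min 5 s.
Timecode: 00:51:05:00.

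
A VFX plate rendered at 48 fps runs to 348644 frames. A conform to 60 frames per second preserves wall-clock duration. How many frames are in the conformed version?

Frames at target rate = 348644 × (60) / (48) = 435805.

435805 frames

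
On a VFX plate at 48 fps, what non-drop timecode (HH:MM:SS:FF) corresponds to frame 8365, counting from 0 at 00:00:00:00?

8365 ÷ 48 = 174 full seconds, remainder 13 frames.
174 s = 0 h 2 min 54 s.
Timecode: 00:02:54:13.

00:02:54:13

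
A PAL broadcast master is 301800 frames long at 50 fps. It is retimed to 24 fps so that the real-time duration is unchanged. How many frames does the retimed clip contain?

144864 frames

Target frames = source frames × (target rate / source rate) = 301800 × (24)/(50) = 301800 × 12/25 = 144864.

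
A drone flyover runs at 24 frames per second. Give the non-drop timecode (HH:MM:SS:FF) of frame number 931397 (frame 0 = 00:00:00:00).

931397 ÷ 24 = 38808 full seconds, remainder 5 frames.
38808 s = 10 h 46 min 48 s.
Timecode: 10:46:48:05.

10:46:48:05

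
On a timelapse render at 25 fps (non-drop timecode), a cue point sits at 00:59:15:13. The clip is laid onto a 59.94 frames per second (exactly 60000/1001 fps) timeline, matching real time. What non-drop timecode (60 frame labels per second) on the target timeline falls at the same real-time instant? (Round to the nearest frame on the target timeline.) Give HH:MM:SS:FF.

Source frame index: (0×3600 + 59×60 + 15) × 25 + 13 = 88888.
Real time: 88888 / (25) = 88888/25 s.
Target frame: (88888/25) × (60000/1001) = 213331200/1001 ≈ 213118.082 → 213118.
At 60 labels/s: frame 213118 → 00:59:11:58.

00:59:11:58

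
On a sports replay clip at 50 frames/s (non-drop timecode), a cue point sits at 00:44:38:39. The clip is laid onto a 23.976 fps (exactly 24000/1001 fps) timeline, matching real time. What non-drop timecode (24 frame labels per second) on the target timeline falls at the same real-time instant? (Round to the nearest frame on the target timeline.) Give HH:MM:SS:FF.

00:44:36:02

Source frame index: (0×3600 + 44×60 + 38) × 50 + 39 = 133939.
Real time: 133939 / (50) = 133939/50 s.
Target frame: (133939/50) × (24000/1001) = 4945440/77 ≈ 64226.494 → 64226.
At 24 labels/s: frame 64226 → 00:44:36:02.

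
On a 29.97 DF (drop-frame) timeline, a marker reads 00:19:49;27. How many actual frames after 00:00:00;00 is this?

As if non-drop at 30 labels/s: (0 × 3600 + 19 × 60 + 49) × 30 + 27 = 35697.
Minute boundaries passed: 19; those not divisible by 10: 19 − 1 = 18; dropped labels = 2 × 18 = 36.
Actual frame index = 35697 − 36 = 35661.

35661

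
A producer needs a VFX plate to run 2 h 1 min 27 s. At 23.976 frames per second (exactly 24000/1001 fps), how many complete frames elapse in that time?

174713 frames

2 h 1 min 27 s = 7287 s.
Frames = 7287 × 24000/1001 = 24984000/143 ≈ 174713.2867.
Complete frames: 174713.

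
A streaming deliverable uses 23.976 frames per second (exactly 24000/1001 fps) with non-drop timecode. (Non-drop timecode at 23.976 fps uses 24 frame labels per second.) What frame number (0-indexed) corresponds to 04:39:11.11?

Total seconds to the label: (4 × 3600 + 39 × 60 + 11) = 16751.
Frame index = 16751 × 24 + 11 = 402035.

402035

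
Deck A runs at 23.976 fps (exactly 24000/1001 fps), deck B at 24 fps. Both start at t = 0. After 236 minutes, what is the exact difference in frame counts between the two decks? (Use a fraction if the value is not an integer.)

236 min = 14160 s.
A emits 24000/1001 × 14160 = 339840000/1001 frames; B emits 24 × 14160 = 339840.
Difference = 339840/1001 frames (≈ 339.5005); B is ahead of A.

339840/1001 frames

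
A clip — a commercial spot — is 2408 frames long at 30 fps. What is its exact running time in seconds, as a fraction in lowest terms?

1204/15 seconds

Running time = 2408 ÷ (30) = 2408 × 1/30 = 1204/15 s.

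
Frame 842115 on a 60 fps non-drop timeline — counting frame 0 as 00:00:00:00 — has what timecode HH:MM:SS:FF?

03:53:55:15

842115 ÷ 60 = 14035 full seconds, remainder 15 frames.
14035 s = 3 h 53 min 55 s.
Timecode: 03:53:55:15.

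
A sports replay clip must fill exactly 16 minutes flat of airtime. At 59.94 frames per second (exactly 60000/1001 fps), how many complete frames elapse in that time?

16 min = 960 s.
Frames = 960 × 60000/1001 = 57600000/1001 ≈ 57542.4575.
Complete frames: 57542.

57542 frames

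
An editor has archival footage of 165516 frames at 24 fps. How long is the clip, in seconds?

Running time = 165516 / (24) = 6896.5 s.

6896.5 seconds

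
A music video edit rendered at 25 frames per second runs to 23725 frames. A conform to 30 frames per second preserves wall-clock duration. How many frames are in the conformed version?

28470 frames

Target frames = source frames × (target rate / source rate) = 23725 × (30)/(25) = 23725 × 6/5 = 28470.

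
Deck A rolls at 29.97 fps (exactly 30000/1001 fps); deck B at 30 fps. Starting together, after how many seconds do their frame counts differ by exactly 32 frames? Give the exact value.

16016/15 seconds

The gap grows by |30 − 30000/1001| = 30/1001 frames per second.
Time for a 32-frame gap: 32 ÷ (30/1001) = 16016/15 s.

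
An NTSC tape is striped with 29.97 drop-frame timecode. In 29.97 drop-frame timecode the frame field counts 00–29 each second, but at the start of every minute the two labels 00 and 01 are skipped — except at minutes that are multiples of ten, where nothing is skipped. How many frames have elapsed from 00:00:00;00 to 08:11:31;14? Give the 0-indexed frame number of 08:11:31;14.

883860

Complete 10-minute blocks: 49, each 17982 frames → 881118.
Remaining 1 whole minute in the current block: 1800 + 0 × 1798 = 1800 frames.
Within the current minute: 31 × 30 + 14 − 2 = 942 (labels ;00/;01 skipped at this minute). Total = 881118 + 1800 + 942 = 883860.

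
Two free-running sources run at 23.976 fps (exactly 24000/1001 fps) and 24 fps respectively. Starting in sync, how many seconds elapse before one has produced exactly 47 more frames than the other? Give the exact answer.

47047/24 seconds

The gap grows by |24 − 24000/1001| = 24/1001 frames per second.
Time for a 47-frame gap: 47 ÷ (24/1001) = 47047/24 s.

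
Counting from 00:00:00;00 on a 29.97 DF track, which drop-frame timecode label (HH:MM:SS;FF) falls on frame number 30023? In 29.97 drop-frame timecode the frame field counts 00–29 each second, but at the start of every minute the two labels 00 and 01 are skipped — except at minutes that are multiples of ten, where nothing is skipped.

Each 10-minute DF block holds 10 × 60 × 30 − 9 × 2 = 17982 frames. 30023 ÷ 17982 → 1 full block, remainder 12041.
Within the partial block the first minute is 1800 frames and each further minute 1798, so 6 further minute boundaries passed. Total skipped labels = 18 × 1 + 2 × 6 = 30.
Non-drop label index = 30023 + 30 = 30053; at 30 labels/s that is 00:16:41:23, i.e. DF 00:16:41;23.

00:16:41;23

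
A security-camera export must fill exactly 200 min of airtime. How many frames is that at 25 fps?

300000 frames

200 min = 12000 s.
Frames = 12000 × 25 = 300000.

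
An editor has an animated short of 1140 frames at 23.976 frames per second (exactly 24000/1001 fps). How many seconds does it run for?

Running time = 1140 / (24000/1001) = 47.5475 s.

47.5475 seconds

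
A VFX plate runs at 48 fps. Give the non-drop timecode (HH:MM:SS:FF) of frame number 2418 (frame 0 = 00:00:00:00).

2418 ÷ 48 = 50 full seconds, remainder 18 frames.
50 s = 0 h 0 min 50 s.
Timecode: 00:00:50:18.

00:00:50:18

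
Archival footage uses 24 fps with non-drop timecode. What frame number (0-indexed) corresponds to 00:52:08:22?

Total seconds to the label: (0 × 3600 + 52 × 60 + 8) = 3128.
Frame index = 3128 × 24 + 22 = 75094.

75094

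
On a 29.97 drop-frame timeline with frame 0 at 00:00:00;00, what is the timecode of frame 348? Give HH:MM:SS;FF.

00:00:11;18

Ten DF minutes hold 17982 frames, so frame 348 lies in block 0 (frames 0–17981) with 348 frames into that block.
The block's first minute is 1800 frames and the rest 1798 each; 348 frames reaches minute 0, so 0 × 18 + 0 × 2 = 0 labels have been skipped so far.
Adding those back, label number 348 + 0 = 348 at 30 labels/s is 11 s + 18 f = 0 h 0 min 11 s frame 18, i.e. 00:00:11;18.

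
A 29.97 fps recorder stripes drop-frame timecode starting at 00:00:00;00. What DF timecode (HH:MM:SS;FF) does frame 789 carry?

Ten DF minutes hold 17982 frames, so frame 789 lies in block 0 (frames 0–17981) with 789 frames into that block.
The block's first minute is 1800 frames and the rest 1798 each; 789 frames reaches minute 0, so 0 × 18 + 0 × 2 = 0 labels have been skipped so far.
Adding those back, label number 789 + 0 = 789 at 30 labels/s is 26 s + 9 f = 0 h 0 min 26 s frame 9, i.e. 00:00:26;09.

00:00:26;09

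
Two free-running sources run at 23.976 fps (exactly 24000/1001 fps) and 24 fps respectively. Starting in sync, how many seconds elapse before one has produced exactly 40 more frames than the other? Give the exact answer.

The gap grows by |24 − 24000/1001| = 24/1001 frames per second.
Time for a 40-frame gap: 40 ÷ (24/1001) = 5005/3 s.

5005/3 seconds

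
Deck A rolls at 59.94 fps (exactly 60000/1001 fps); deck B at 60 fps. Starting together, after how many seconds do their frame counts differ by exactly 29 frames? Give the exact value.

The gap grows by |60 − 60000/1001| = 60/1001 frames per second.
Time for a 29-frame gap: 29 ÷ (60/1001) = 29029/60 s.

29029/60 seconds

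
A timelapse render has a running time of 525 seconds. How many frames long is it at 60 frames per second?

Frames = 525 × 60 = 31500.

31500 frames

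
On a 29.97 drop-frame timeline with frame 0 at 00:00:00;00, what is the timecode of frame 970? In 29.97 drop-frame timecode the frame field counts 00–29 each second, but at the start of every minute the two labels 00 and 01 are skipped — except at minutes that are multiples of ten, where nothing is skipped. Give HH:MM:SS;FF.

00:00:32;10

Each 10-minute DF block holds 10 × 60 × 30 − 9 × 2 = 17982 frames. 970 ÷ 17982 → 0 full blocks, remainder 970.
Within the partial block the first minute is 1800 frames and each further minute 1798, so 0 further minute boundaries passed. Total skipped labels = 18 × 0 + 2 × 0 = 0.
Non-drop label index = 970 + 0 = 970; at 30 labels/s that is 00:00:32:10, i.e. DF 00:00:32;10.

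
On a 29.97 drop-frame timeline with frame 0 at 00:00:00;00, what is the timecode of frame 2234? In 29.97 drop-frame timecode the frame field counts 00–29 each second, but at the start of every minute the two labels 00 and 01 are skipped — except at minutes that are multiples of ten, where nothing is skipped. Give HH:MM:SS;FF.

00:01:14;16

Each 10-minute DF block holds 10 × 60 × 30 − 9 × 2 = 17982 frames. 2234 ÷ 17982 → 0 full blocks, remainder 2234.
Within the partial block the first minute is 1800 frames and each further minute 1798, so 1 further minute boundary passed. Total skipped labels = 18 × 0 + 2 × 1 = 2.
Non-drop label index = 2234 + 2 = 2236; at 30 labels/s that is 00:01:14:16, i.e. DF 00:01:14;16.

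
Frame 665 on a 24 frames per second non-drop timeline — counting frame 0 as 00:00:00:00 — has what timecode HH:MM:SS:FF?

00:00:27:17

665 ÷ 24 = 27 full seconds, remainder 17 frames.
27 s = 0 h 0 min 27 s.
Timecode: 00:00:27:17.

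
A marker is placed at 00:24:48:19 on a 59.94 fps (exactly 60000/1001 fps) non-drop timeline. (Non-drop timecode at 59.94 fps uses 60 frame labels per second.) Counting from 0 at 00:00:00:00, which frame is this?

Total seconds to the label: (0 × 3600 + 24 × 60 + 48) = 1488.
Frame index = 1488 × 60 + 19 = 89299.

frame 89299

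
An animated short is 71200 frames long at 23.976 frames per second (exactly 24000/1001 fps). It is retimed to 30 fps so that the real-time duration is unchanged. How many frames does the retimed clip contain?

Target frames = source frames × (target rate / source rate) = 71200 × (30)/(24000/1001) = 71200 × 1001/800 = 89089.

89089 frames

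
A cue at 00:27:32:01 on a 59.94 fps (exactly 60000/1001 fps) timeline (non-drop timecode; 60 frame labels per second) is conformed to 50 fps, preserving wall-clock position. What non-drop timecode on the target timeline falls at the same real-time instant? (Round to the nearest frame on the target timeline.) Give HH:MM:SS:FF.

Source frame index: (0×3600 + 27×60 + 32) × 60 + 1 = 99121.
Real time: 99121 / (60000/1001) = 99220121/60000 s.
Target frame: (99220121/60000) × (50) = 99220121/1200 ≈ 82683.434 → 82683.
At 50 labels/s: frame 82683 → 00:27:33:33.

00:27:33:33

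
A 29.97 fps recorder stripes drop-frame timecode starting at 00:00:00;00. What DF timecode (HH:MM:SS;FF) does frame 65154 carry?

00:36:14;00

Each 10-minute DF block holds 10 × 60 × 30 − 9 × 2 = 17982 frames. 65154 ÷ 17982 → 3 full blocks, remainder 11208.
Within the partial block the first minute is 1800 frames and each further minute 1798, so 6 further minute boundaries passed. Total skipped labels = 18 × 3 + 2 × 6 = 66.
Non-drop label index = 65154 + 66 = 65220; at 30 labels/s that is 00:36:14:00, i.e. DF 00:36:14;00.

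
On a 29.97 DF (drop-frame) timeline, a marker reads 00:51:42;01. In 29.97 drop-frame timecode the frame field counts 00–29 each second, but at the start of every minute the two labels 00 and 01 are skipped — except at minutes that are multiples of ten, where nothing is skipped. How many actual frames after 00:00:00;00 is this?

92969

As if non-drop at 30 labels/s: (0 × 3600 + 51 × 60 + 42) × 30 + 1 = 93061.
Minute boundaries passed: 51; those not divisible by 10: 51 − 5 = 46; dropped labels = 2 × 46 = 92.
Actual frame index = 93061 − 92 = 92969.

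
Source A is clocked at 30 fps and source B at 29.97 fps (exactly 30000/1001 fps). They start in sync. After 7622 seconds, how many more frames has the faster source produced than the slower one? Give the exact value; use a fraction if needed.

A emits 30 × 7622 = 228660 frames; B emits 30000/1001 × 7622 = 228660000/1001.
Difference = 228660/1001 frames (≈ 228.4316); B is behind A.

228660/1001 frames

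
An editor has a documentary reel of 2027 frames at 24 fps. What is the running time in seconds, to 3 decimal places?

84.458 seconds

Running time = 2027 × 1/24 = 2027/24 s ≈ 84.458 s.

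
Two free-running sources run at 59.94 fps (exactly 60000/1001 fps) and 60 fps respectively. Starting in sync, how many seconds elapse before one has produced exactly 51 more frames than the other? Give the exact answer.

850.85 seconds

The gap grows by |60 − 60000/1001| = 60/1001 frames per second.
Time for a 51-frame gap: 51 ÷ (60/1001) = 850.85 s.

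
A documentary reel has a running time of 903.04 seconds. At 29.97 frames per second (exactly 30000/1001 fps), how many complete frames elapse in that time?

27064 frames

Frames = 903.04 × 30000/1001 = 27091200/1001 ≈ 27064.1359.
Complete frames: 27064.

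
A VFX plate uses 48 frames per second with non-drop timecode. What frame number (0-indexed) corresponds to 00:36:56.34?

106402

Total seconds to the label: (0 × 3600 + 36 × 60 + 56) = 2216.
Frame index = 2216 × 48 + 34 = 106402.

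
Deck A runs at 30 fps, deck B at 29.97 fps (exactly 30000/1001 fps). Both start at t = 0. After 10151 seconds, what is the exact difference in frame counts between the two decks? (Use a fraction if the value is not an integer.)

A emits 30 × 10151 = 304530 frames; B emits 30000/1001 × 10151 = 304530000/1001.
Difference = 304530/1001 frames (≈ 304.2258); B is behind A.

304530/1001 frames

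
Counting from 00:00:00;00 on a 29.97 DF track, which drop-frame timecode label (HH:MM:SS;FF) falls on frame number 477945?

Each 10-minute DF block holds 10 × 60 × 30 − 9 × 2 = 17982 frames. 477945 ÷ 17982 → 26 full blocks, remainder 10413.
Within the partial block the first minute is 1800 frames and each further minute 1798, so 5 further minute boundaries passed. Total skipped labels = 18 × 26 + 2 × 5 = 478.
Non-drop label index = 477945 + 478 = 478423; at 30 labels/s that is 04:25:47:13, i.e. DF 04:25:47;13.

04:25:47;13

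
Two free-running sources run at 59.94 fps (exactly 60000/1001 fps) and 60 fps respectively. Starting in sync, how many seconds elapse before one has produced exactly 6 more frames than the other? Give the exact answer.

100.1 seconds

The gap grows by |60 − 60000/1001| = 60/1001 frames per second.
Time for a 6-frame gap: 6 ÷ (60/1001) = 100.1 s.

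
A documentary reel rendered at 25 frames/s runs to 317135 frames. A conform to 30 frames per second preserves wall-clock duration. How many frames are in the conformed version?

380562 frames

Target frames = source frames × (target rate / source rate) = 317135 × (30)/(25) = 317135 × 6/5 = 380562.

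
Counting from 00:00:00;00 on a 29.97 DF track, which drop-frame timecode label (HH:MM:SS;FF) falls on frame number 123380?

Ten DF minutes hold 17982 frames, so frame 123380 lies in block 6 (frames 107892–125873) with 15488 frames into that block.
The block's first minute is 1800 frames and the rest 1798 each; 15488 frames reaches minute 8, so 6 × 18 + 8 × 2 = 124 labels have been skipped so far.
Adding those back, label number 123380 + 124 = 123504 at 30 labels/s is 4116 s + 24 f = 1 h 8 min 36 s frame 24, i.e. 01:08:36;24.

01:08:36;24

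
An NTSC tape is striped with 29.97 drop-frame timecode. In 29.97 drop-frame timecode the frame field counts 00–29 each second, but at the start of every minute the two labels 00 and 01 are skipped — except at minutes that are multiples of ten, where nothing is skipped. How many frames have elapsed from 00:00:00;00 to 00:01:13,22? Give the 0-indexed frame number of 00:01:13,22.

2210

Complete 10-minute blocks: 0, each 17982 frames → 0.
Remaining 1 whole minute in the current block: 1800 + 0 × 1798 = 1800 frames.
Within the current minute: 13 × 30 + 22 − 2 = 410 (labels ;00/;01 skipped at this minute). Total = 0 + 1800 + 410 = 2210.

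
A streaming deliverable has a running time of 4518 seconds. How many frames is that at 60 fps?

Frames = 4518 × 60 = 271080.

271080 frames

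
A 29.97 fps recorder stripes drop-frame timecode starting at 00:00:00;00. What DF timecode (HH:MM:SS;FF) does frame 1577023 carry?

Each 10-minute DF block holds 10 × 60 × 30 − 9 × 2 = 17982 frames. 1577023 ÷ 17982 → 87 full blocks, remainder 12589.
Within the partial block the first minute is 1800 frames and each further minute 1798, so 7 further minute boundaries passed. Total skipped labels = 18 × 87 + 2 × 7 = 1580.
Non-drop label index = 1577023 + 1580 = 1578603; at 30 labels/s that is 14:37:00:03, i.e. DF 14:37:00;03.

14:37:00;03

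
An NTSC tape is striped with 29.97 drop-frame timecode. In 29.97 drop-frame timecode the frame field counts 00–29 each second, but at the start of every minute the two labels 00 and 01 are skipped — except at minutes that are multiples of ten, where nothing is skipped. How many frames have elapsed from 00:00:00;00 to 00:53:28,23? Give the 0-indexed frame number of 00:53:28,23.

Complete 10-minute blocks: 5, each 17982 frames → 89910.
Remaining 3 whole minutes in the current block: 1800 + 2 × 1798 = 5396 frames.
Within the current minute: 28 × 30 + 23 − 2 = 861 (labels ;00/;01 skipped at this minute). Total = 89910 + 5396 + 861 = 96167.

96167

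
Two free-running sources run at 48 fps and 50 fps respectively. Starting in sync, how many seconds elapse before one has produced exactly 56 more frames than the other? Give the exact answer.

The gap grows by |50 − 48| = 2 frames per second.
Time for a 56-frame gap: 56 ÷ (2) = 28 s.

28 seconds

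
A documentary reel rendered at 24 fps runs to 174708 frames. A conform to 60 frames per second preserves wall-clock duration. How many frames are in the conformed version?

436770 frames

Target frames = source frames × (target rate / source rate) = 174708 × (60)/(24) = 174708 × 5/2 = 436770.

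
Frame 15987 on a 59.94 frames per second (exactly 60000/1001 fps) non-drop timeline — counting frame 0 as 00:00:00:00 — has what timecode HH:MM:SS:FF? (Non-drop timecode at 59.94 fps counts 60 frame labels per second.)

00:04:26:27

15987 ÷ 60 = 266 full seconds, remainder 27 frames.
266 s = 0 h 4 min 26 s.
Timecode: 00:04:26:27.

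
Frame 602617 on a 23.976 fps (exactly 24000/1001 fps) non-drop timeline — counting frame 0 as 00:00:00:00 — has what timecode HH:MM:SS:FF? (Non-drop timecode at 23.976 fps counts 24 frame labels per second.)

06:58:29:01

602617 ÷ 24 = 25109 full seconds, remainder 1 frame.
25109 s = 6 h 58 min 29 s.
Timecode: 06:58:29:01.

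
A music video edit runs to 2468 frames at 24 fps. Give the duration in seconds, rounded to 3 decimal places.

Running time = 2468 × 1/24 = 617/6 s ≈ 102.833 s.

102.833 seconds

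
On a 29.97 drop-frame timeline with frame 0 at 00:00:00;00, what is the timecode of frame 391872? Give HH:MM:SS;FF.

03:37:55;14

Each 10-minute DF block holds 10 × 60 × 30 − 9 × 2 = 17982 frames. 391872 ÷ 17982 → 21 full blocks, remainder 14250.
Within the partial block the first minute is 1800 frames and each further minute 1798, so 7 further minute boundaries passed. Total skipped labels = 18 × 21 + 2 × 7 = 392.
Non-drop label index = 391872 + 392 = 392264; at 30 labels/s that is 03:37:55:14, i.e. DF 03:37:55;14.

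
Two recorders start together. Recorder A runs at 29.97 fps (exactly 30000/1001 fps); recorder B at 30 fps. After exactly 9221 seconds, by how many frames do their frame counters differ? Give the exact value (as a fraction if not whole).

276630/1001 frames

A emits 30000/1001 × 9221 = 276630000/1001 frames; B emits 30 × 9221 = 276630.
Difference = 276630/1001 frames (≈ 276.3536); B is ahead of A.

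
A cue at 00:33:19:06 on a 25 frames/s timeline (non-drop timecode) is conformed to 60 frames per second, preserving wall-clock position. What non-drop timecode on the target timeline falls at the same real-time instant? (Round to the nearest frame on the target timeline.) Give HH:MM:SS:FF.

Source frame index: (0×3600 + 33×60 + 19) × 25 + 6 = 49981.
Real time: 49981 / (25) = 49981/25 s.
Target frame: (49981/25) × (60) = 599772/5 ≈ 119954.400 → 119954.
At 60 labels/s: frame 119954 → 00:33:19:14.

00:33:19:14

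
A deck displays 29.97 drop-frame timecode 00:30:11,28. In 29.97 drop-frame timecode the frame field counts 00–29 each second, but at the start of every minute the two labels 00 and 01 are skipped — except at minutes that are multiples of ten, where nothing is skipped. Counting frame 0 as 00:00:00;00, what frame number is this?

As if non-drop at 30 labels/s: (0 × 3600 + 30 × 60 + 11) × 30 + 28 = 54358.
Minute boundaries passed: 30; those not divisible by 10: 30 − 3 = 27; dropped labels = 2 × 27 = 54.
Actual frame index = 54358 − 54 = 54304.

54304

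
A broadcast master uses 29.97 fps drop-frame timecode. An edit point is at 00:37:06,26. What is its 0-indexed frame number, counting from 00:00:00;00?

66738

As if non-drop at 30 labels/s: (0 × 3600 + 37 × 60 + 6) × 30 + 26 = 66806.
Minute boundaries passed: 37; those not divisible by 10: 37 − 3 = 34; dropped labels = 2 × 34 = 68.
Actual frame index = 66806 − 68 = 66738.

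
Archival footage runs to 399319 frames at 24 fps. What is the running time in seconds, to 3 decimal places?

Running time = 399319 × 1/24 = 399319/24 s ≈ 16638.292 s.

16638.292 seconds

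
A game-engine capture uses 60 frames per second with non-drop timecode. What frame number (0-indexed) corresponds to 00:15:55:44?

57344

Total seconds to the label: (0 × 3600 + 15 × 60 + 55) = 955.
Frame index = 955 × 60 + 44 = 57344.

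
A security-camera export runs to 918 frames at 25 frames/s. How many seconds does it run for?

36.72 seconds

Running time = 918 / (25) = 36.72 s.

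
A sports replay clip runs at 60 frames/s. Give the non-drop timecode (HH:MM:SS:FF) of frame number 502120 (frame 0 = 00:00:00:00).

502120 ÷ 60 = 8368 full seconds, remainder 40 frames.
8368 s = 2 h 19 min 28 s.
Timecode: 02:19:28:40.

02:19:28:40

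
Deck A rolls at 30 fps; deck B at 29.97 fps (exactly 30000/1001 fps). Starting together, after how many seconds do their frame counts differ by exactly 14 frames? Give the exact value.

The gap grows by |30000/1001 − 30| = 30/1001 frames per second.
Time for a 14-frame gap: 14 ÷ (30/1001) = 7007/15 s.

7007/15 seconds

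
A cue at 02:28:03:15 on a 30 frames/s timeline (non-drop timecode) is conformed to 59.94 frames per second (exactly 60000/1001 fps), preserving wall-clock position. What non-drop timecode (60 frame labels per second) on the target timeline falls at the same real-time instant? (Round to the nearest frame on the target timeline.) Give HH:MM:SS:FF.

02:27:54:38

Source frame index: (2×3600 + 28×60 + 3) × 30 + 15 = 266505.
Real time: 266505 / (30) = 17767/2 s.
Target frame: (17767/2) × (60000/1001) = 533010000/1001 ≈ 532477.522 → 532478.
At 60 labels/s: frame 532478 → 02:27:54:38.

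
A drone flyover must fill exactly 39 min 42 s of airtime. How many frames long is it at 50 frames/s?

119100 frames

39 min 42 s = 2382 s.
Frames = 2382 × 50 = 119100.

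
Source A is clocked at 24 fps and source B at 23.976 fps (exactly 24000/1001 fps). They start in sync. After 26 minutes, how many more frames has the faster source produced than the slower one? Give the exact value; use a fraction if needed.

2880/77 frames

26 min = 1560 s.
A emits 24 × 1560 = 37440 frames; B emits 24000/1001 × 1560 = 2880000/77.
Difference = 2880/77 frames (≈ 37.4026); B is behind A.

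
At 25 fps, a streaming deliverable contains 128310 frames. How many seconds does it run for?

5132.4 seconds

Running time = 128310 / (25) = 5132.4 s.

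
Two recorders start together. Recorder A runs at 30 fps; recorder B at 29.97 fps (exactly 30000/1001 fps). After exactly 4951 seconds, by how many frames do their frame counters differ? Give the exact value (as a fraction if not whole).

A emits 30 × 4951 = 148530 frames; B emits 30000/1001 × 4951 = 148530000/1001.
Difference = 148530/1001 frames (≈ 148.3816); B is behind A.

148530/1001 frames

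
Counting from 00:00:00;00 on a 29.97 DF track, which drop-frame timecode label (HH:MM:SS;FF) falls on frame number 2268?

Ten DF minutes hold 17982 frames, so frame 2268 lies in block 0 (frames 0–17981) with 2268 frames into that block.
The block's first minute is 1800 frames and the rest 1798 each; 2268 frames reaches minute 1, so 0 × 18 + 1 × 2 = 2 labels have been skipped so far.
Adding those back, label number 2268 + 2 = 2270 at 30 labels/s is 75 s + 20 f = 0 h 1 min 15 s frame 20, i.e. 00:01:15;20.

00:01:15;20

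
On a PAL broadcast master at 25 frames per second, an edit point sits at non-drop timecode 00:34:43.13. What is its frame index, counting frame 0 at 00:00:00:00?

Total seconds to the label: (0 × 3600 + 34 × 60 + 43) = 2083.
Frame index = 2083 × 25 + 13 = 52088.

52088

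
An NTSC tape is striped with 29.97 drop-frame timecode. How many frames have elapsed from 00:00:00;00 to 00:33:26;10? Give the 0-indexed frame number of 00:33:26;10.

Complete 10-minute blocks: 3, each 17982 frames → 53946.
Remaining 3 whole minutes in the current block: 1800 + 2 × 1798 = 5396 frames.
Within the current minute: 26 × 30 + 10 − 2 = 788 (labels ;00/;01 skipped at this minute). Total = 53946 + 5396 + 788 = 60130.

60130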